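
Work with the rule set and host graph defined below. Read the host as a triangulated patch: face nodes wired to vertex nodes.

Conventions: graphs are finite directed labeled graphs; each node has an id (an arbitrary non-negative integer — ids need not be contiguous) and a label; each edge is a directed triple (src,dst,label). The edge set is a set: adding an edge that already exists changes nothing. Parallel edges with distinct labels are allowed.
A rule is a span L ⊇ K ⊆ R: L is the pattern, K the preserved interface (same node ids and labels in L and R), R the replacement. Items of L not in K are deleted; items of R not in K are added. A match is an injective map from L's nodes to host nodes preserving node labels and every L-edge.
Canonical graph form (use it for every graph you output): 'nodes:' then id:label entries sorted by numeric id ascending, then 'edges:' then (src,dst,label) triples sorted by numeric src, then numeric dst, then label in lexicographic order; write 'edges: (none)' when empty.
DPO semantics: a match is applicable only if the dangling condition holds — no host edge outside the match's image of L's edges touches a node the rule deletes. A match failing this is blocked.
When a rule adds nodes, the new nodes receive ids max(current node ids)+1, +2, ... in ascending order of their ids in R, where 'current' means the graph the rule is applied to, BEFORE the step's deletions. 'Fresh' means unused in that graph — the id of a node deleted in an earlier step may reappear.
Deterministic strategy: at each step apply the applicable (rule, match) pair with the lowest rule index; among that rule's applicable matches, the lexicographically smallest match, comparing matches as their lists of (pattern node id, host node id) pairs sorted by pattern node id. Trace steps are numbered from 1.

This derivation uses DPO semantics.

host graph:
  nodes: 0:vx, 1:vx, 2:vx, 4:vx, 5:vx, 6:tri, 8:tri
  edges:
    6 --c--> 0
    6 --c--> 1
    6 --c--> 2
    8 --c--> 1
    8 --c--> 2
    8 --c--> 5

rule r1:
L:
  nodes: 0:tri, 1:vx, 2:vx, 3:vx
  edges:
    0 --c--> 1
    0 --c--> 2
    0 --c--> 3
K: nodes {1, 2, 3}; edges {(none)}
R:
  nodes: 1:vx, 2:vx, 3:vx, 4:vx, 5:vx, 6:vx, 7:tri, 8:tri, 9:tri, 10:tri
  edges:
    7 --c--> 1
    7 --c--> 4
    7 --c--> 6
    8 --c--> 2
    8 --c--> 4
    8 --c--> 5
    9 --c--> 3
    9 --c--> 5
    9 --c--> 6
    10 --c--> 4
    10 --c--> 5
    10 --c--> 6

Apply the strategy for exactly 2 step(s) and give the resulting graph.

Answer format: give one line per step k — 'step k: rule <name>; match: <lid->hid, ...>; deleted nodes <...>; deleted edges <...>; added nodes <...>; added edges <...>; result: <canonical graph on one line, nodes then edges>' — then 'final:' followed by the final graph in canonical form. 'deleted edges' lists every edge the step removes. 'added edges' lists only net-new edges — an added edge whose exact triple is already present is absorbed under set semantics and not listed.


step 1: rule r1; match: 0->6, 1->0, 2->1, 3->2; deleted nodes 6; deleted edges (6,0,c); (6,1,c); (6,2,c); added nodes 9, 10, 11, 12, 13, 14, 15; added edges (12,0,c); (12,9,c); (12,11,c); (13,1,c); (13,9,c); (13,10,c); (14,2,c); (14,10,c); (14,11,c); (15,9,c); (15,10,c); (15,11,c); result: nodes: 0:vx, 1:vx, 2:vx, 4:vx, 5:vx, 8:tri, 9:vx, 10:vx, 11:vx, 12:tri, 13:tri, 14:tri, 15:tri edges: (8,1,c); (8,2,c); (8,5,c); (12,0,c); (12,9,c); (12,11,c); (13,1,c); (13,9,c); (13,10,c); (14,2,c); (14,10,c); (14,11,c); (15,9,c); (15,10,c); (15,11,c)
step 2: rule r1; match: 0->8, 1->1, 2->2, 3->5; deleted nodes 8; deleted edges (8,1,c); (8,2,c); (8,5,c); added nodes 16, 17, 18, 19, 20, 21, 22; added edges (19,1,c); (19,16,c); (19,18,c); (20,2,c); (20,16,c); (20,17,c); (21,5,c); (21,17,c); (21,18,c); (22,16,c); (22,17,c); (22,18,c); result: nodes: 0:vx, 1:vx, 2:vx, 4:vx, 5:vx, 9:vx, 10:vx, 11:vx, 12:tri, 13:tri, 14:tri, 15:tri, 16:vx, 17:vx, 18:vx, 19:tri, 20:tri, 21:tri, 22:tri edges: (12,0,c); (12,9,c); (12,11,c); (13,1,c); (13,9,c); (13,10,c); (14,2,c); (14,10,c); (14,11,c); (15,9,c); (15,10,c); (15,11,c); (19,1,c); (19,16,c); (19,18,c); (20,2,c); (20,16,c); (20,17,c); (21,5,c); (21,17,c); (21,18,c); (22,16,c); (22,17,c); (22,18,c)
final:
nodes: 0:vx, 1:vx, 2:vx, 4:vx, 5:vx, 9:vx, 10:vx, 11:vx, 12:tri, 13:tri, 14:tri, 15:tri, 16:vx, 17:vx, 18:vx, 19:tri, 20:tri, 21:tri, 22:tri
edges: (12,0,c); (12,9,c); (12,11,c); (13,1,c); (13,9,c); (13,10,c); (14,2,c); (14,10,c); (14,11,c); (15,9,c); (15,10,c); (15,11,c); (19,1,c); (19,16,c); (19,18,c); (20,2,c); (20,16,c); (20,17,c); (21,5,c); (21,17,c); (21,18,c); (22,16,c); (22,17,c); (22,18,c)


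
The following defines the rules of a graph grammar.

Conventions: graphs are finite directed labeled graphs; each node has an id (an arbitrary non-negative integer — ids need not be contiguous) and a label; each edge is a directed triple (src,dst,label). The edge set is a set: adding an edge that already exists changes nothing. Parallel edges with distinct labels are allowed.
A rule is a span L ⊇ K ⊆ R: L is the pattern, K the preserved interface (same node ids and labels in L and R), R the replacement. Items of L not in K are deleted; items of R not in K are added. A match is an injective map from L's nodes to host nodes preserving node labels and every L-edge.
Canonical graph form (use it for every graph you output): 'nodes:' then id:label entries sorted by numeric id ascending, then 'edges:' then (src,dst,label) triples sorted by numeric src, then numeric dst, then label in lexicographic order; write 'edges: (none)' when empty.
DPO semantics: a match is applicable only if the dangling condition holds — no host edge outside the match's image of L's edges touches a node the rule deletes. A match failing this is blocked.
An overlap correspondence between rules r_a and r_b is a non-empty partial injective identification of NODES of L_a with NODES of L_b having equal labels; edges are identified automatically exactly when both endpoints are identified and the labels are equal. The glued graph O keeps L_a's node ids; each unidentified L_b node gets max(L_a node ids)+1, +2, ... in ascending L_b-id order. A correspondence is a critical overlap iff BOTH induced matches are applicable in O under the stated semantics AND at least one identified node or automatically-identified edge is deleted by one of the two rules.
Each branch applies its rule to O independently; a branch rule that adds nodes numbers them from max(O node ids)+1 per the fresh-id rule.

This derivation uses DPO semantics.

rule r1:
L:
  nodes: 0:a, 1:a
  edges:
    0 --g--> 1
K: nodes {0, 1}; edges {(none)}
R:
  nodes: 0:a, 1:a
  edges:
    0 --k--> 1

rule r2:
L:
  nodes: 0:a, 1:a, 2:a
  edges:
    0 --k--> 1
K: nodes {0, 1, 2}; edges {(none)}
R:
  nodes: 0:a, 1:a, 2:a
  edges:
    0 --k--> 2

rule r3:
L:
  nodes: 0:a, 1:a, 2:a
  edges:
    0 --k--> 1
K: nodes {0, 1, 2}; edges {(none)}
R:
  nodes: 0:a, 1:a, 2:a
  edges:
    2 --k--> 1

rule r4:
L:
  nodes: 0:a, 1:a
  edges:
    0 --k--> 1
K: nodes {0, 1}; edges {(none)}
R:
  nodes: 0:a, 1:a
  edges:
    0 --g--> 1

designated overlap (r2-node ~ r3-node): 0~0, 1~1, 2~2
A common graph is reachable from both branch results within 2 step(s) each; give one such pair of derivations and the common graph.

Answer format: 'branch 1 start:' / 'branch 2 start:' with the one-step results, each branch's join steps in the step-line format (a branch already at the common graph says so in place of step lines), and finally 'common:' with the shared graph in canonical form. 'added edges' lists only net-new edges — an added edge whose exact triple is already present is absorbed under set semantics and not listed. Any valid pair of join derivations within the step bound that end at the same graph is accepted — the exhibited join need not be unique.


branch 1 start:
nodes: 0:a, 1:a, 2:a
edges: (0,2,k)
branch 2 start:
nodes: 0:a, 1:a, 2:a
edges: (2,1,k)
branch 1 step 1: rule r2; match: 0->0, 1->2, 2->1; deleted nodes (none); deleted edges (0,2,k); added nodes (none); added edges (0,1,k); result: nodes: 0:a, 1:a, 2:a edges: (0,1,k)
branch 2 step 1: rule r3; match: 0->2, 1->1, 2->0; deleted nodes (none); deleted edges (2,1,k); added nodes (none); added edges (0,1,k); result: nodes: 0:a, 1:a, 2:a edges: (0,1,k)
common:
nodes: 0:a, 1:a, 2:a
edges: (0,1,k)


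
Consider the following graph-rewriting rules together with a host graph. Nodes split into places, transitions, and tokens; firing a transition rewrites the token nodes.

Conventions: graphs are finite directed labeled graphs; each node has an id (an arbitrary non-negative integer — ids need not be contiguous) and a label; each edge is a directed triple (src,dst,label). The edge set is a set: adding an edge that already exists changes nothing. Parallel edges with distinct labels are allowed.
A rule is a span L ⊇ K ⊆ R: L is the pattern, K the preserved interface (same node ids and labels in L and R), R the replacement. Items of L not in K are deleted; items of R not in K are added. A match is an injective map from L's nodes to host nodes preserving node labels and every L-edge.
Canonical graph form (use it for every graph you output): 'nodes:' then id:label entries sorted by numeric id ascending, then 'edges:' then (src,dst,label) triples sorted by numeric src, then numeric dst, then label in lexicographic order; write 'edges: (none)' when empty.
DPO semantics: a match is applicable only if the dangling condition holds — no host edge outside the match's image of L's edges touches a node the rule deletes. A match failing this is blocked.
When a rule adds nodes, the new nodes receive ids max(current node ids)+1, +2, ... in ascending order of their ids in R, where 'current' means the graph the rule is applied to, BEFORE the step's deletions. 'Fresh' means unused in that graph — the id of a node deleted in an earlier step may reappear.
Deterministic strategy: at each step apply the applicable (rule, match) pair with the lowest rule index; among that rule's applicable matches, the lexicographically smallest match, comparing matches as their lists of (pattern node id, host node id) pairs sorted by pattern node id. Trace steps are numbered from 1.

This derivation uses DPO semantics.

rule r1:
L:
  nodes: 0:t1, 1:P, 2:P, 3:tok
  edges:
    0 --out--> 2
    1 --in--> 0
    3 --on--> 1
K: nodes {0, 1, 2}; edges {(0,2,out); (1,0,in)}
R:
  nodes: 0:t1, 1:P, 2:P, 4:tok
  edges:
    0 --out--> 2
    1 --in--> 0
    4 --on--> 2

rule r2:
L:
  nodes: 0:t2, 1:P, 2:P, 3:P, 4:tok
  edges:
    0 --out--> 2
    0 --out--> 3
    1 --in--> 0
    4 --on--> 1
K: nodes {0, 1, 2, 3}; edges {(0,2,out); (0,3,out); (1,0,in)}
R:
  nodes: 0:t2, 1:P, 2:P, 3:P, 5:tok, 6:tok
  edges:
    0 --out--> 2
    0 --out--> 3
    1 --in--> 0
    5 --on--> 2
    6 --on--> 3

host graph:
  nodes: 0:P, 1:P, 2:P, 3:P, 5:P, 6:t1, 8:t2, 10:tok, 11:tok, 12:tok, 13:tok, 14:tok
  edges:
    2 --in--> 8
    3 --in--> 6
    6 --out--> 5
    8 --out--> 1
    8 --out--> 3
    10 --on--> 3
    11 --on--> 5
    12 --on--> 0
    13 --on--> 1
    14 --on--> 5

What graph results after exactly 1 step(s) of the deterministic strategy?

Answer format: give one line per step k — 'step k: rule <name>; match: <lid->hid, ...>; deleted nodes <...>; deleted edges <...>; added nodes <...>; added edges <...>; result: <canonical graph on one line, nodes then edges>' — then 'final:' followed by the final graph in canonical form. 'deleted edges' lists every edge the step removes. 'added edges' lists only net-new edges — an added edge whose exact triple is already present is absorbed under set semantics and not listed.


step 1: rule r1; match: 0->6, 1->3, 2->5, 3->10; deleted nodes 10; deleted edges (10,3,on); added nodes 15; added edges (15,5,on); result: nodes: 0:P, 1:P, 2:P, 3:P, 5:P, 6:t1, 8:t2, 11:tok, 12:tok, 13:tok, 14:tok, 15:tok edges: (2,8,in); (3,6,in); (6,5,out); (8,1,out); (8,3,out); (11,5,on); (12,0,on); (13,1,on); (14,5,on); (15,5,on)
final:
nodes: 0:P, 1:P, 2:P, 3:P, 5:P, 6:t1, 8:t2, 11:tok, 12:tok, 13:tok, 14:tok, 15:tok
edges: (2,8,in); (3,6,in); (6,5,out); (8,1,out); (8,3,out); (11,5,on); (12,0,on); (13,1,on); (14,5,on); (15,5,on)


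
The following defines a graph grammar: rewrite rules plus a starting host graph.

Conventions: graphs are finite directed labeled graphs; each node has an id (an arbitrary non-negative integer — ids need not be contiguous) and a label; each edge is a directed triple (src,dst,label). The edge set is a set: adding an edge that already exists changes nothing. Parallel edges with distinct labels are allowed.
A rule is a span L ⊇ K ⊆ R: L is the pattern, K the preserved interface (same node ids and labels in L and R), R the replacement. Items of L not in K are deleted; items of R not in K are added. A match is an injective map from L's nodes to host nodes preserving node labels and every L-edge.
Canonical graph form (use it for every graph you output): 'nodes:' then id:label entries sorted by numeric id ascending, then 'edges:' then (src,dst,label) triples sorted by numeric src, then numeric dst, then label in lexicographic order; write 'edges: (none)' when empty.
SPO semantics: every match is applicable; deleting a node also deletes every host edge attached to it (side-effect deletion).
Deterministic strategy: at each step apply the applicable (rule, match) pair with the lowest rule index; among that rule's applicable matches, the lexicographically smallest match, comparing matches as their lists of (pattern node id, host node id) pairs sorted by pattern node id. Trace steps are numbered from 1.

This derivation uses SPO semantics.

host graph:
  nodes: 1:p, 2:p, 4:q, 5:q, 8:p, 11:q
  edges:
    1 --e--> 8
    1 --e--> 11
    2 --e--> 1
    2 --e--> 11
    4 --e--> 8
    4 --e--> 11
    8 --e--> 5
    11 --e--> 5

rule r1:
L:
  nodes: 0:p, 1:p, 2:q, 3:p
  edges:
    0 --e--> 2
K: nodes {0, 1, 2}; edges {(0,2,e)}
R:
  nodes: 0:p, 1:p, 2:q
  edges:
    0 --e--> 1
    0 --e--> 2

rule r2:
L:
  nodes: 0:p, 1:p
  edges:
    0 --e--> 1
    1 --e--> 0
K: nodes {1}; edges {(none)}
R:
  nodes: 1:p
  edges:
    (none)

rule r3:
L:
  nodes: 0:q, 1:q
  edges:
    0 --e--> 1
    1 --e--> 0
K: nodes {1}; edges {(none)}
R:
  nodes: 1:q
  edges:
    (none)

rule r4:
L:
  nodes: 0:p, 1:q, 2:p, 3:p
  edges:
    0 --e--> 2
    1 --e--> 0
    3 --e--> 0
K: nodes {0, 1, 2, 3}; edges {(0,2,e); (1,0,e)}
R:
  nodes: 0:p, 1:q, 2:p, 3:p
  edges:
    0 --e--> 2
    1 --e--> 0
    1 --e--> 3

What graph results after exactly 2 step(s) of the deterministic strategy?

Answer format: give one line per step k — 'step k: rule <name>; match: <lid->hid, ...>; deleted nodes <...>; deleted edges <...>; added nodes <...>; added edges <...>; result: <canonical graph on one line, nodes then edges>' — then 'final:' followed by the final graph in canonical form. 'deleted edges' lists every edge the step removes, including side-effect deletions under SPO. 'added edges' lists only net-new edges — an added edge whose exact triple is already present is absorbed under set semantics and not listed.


step 1: rule r1; match: 0->1, 1->2, 2->11, 3->8; deleted nodes 8; deleted edges (1,8,e); (4,8,e); (8,5,e); added nodes (none); added edges (1,2,e); result: nodes: 1:p, 2:p, 4:q, 5:q, 11:q edges: (1,2,e); (1,11,e); (2,1,e); (2,11,e); (4,11,e); (11,5,e)
step 2: rule r2; match: 0->1, 1->2; deleted nodes 1; deleted edges (1,2,e); (1,11,e); (2,1,e); added nodes (none); added edges (none); result: nodes: 2:p, 4:q, 5:q, 11:q edges: (2,11,e); (4,11,e); (11,5,e)
final:
nodes: 2:p, 4:q, 5:q, 11:q
edges: (2,11,e); (4,11,e); (11,5,e)


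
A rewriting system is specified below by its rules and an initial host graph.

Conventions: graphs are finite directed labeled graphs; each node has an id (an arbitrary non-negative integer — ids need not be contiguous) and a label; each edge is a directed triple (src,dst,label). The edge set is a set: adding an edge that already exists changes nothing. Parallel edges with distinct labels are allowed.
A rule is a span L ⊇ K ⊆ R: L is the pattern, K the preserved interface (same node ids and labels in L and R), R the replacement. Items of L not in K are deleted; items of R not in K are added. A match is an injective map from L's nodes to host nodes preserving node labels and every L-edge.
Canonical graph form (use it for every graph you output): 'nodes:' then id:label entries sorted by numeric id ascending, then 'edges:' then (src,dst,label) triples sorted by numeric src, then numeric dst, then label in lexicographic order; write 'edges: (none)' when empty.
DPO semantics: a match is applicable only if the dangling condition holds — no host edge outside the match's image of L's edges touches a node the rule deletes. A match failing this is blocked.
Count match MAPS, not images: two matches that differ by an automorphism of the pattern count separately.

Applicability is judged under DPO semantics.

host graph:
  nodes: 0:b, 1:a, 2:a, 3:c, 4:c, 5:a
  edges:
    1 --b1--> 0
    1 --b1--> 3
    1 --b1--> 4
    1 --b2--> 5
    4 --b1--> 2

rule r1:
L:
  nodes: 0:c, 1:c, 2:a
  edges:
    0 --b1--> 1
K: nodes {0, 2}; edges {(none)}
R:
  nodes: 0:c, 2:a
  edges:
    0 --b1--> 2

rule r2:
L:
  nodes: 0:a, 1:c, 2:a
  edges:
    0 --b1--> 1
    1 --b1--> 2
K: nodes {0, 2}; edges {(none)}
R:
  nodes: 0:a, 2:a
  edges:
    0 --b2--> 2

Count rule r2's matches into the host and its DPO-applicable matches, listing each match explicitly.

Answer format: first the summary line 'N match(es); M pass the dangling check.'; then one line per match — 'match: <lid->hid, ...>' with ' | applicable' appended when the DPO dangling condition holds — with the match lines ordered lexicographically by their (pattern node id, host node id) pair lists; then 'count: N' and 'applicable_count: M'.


1 match(es); 1 pass the dangling check.
match: 0->1, 1->4, 2->2 | applicable
count: 1
applicable_count: 1


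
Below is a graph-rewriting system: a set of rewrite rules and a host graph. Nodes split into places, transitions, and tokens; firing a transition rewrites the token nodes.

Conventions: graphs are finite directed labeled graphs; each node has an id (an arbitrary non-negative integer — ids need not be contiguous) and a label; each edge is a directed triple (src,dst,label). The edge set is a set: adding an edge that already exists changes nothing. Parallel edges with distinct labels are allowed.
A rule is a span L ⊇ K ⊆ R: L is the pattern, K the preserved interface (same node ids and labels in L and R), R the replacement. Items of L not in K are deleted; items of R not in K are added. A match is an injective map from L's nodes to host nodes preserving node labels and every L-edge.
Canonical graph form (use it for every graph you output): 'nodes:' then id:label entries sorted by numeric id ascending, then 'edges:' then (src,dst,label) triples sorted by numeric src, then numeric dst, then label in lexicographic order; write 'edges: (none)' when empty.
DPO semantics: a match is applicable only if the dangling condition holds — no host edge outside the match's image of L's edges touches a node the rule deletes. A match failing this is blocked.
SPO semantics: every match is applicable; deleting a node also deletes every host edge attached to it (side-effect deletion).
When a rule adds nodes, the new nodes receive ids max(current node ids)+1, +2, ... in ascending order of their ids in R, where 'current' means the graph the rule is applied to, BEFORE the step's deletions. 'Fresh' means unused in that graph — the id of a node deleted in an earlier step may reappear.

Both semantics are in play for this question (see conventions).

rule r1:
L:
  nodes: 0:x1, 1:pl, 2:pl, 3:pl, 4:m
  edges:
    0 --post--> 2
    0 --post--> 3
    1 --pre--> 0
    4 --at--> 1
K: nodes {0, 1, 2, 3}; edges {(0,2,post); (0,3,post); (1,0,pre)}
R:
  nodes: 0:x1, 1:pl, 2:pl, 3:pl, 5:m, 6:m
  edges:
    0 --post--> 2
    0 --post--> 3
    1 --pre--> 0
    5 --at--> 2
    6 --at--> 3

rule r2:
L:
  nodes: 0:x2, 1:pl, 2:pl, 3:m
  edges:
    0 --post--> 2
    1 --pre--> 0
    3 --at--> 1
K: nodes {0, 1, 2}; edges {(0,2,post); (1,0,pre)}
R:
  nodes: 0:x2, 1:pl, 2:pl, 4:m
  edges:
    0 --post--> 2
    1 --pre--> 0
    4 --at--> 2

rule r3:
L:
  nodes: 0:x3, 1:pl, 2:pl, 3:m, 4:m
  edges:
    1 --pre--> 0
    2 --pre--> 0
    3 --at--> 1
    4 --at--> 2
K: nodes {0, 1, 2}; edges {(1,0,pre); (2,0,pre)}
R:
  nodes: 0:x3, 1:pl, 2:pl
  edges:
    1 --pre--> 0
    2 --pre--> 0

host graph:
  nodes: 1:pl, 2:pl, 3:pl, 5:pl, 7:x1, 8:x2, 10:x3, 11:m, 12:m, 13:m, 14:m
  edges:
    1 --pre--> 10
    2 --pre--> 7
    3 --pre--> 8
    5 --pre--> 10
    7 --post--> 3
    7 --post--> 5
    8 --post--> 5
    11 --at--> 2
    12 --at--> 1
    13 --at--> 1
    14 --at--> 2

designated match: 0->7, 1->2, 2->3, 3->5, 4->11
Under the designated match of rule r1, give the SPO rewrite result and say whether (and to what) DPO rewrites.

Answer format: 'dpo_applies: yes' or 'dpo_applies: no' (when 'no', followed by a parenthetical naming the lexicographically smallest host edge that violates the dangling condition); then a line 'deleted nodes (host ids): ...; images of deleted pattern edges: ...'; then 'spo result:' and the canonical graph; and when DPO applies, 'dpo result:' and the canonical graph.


dpo_applies: yes
deleted nodes (host ids): 11; images of deleted pattern edges: (11,2,at)
spo result:
nodes: 1:pl, 2:pl, 3:pl, 5:pl, 7:x1, 8:x2, 10:x3, 12:m, 13:m, 14:m, 15:m, 16:m
edges: (1,10,pre); (2,7,pre); (3,8,pre); (5,10,pre); (7,3,post); (7,5,post); (8,5,post); (12,1,at); (13,1,at); (14,2,at); (15,3,at); (16,5,at)
dpo result:
nodes: 1:pl, 2:pl, 3:pl, 5:pl, 7:x1, 8:x2, 10:x3, 12:m, 13:m, 14:m, 15:m, 16:m
edges: (1,10,pre); (2,7,pre); (3,8,pre); (5,10,pre); (7,3,post); (7,5,post); (8,5,post); (12,1,at); (13,1,at); (14,2,at); (15,3,at); (16,5,at)


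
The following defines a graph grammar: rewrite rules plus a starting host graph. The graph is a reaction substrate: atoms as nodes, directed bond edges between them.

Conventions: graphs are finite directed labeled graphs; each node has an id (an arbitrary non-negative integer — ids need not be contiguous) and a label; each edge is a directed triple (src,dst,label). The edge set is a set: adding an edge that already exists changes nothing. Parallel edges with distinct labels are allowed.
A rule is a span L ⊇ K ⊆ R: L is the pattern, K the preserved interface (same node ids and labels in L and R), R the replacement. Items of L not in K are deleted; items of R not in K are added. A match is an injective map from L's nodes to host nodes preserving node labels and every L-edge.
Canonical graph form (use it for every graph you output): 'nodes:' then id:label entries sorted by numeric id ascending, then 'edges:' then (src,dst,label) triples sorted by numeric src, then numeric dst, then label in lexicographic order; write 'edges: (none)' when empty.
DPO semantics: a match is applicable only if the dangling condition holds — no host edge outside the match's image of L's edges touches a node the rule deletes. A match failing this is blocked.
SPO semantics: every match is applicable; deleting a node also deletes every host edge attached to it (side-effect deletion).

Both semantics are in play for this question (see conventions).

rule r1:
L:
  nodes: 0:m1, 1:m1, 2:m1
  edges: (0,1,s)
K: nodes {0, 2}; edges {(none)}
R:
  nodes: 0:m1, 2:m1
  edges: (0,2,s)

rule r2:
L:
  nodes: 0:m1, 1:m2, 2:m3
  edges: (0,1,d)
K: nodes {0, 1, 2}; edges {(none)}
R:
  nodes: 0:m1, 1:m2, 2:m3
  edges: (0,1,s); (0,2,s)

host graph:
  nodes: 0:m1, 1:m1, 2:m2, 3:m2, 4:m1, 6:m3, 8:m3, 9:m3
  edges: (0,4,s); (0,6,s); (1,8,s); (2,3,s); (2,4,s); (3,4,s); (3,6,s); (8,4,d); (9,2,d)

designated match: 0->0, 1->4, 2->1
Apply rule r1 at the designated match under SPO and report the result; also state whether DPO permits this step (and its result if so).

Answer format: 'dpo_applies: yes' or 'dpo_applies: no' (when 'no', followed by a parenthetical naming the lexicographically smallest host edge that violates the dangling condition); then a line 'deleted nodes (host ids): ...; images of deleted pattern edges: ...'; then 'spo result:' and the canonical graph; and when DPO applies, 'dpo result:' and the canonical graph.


dpo_applies: no
(the rule deletes node 4, which keeps host edge (2,4,s) outside the match image — the dangling condition fails, DPO blocks; SPO proceeds and side-deletes such edges)
deleted nodes (host ids): 4; images of deleted pattern edges: (0,4,s)
spo result:
nodes: 0:m1, 1:m1, 2:m2, 3:m2, 6:m3, 8:m3, 9:m3
edges: (0,1,s); (0,6,s); (1,8,s); (2,3,s); (3,6,s); (9,2,d)


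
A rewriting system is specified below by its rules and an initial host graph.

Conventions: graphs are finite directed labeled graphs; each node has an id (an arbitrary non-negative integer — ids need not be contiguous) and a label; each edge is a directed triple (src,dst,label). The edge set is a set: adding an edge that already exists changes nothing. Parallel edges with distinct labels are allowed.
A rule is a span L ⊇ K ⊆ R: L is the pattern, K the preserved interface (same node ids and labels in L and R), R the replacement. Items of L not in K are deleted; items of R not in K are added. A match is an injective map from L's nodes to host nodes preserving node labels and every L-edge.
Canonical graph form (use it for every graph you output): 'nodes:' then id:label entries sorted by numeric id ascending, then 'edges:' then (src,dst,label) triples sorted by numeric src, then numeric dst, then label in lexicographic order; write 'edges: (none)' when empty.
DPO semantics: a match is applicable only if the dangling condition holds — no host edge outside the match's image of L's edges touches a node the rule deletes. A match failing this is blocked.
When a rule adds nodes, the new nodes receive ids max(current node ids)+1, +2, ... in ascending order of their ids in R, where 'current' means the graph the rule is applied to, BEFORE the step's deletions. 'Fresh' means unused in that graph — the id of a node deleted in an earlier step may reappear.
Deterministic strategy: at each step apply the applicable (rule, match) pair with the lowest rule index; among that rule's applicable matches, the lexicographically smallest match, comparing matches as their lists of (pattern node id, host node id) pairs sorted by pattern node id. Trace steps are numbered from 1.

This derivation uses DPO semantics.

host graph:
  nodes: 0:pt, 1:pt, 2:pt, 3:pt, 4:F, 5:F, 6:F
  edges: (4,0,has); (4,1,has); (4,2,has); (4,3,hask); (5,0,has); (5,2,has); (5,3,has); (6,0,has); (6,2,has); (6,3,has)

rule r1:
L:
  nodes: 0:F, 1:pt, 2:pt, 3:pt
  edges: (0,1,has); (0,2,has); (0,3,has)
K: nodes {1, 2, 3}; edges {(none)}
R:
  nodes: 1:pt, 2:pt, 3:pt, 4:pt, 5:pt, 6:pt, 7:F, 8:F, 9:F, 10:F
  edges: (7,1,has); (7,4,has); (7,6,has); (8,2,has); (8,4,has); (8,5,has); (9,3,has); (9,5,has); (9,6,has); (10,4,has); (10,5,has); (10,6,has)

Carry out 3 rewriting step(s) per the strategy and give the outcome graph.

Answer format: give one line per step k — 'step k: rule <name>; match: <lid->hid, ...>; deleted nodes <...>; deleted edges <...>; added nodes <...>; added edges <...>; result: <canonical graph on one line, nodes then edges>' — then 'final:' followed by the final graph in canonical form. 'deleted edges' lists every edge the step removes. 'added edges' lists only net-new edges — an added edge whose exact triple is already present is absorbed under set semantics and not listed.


step 1: rule r1; match: 0->5, 1->0, 2->2, 3->3; deleted nodes 5; deleted edges (5,0,has); (5,2,has); (5,3,has); added nodes 7, 8, 9, 10, 11, 12, 13; added edges (10,0,has); (10,7,has); (10,9,has); (11,2,has); (11,7,has); (11,8,has); (12,3,has); (12,8,has); (12,9,has); (13,7,has); (13,8,has); (13,9,has); result: nodes: 0:pt, 1:pt, 2:pt, 3:pt, 4:F, 6:F, 7:pt, 8:pt, 9:pt, 10:F, 11:F, 12:F, 13:F edges: (4,0,has); (4,1,has); (4,2,has); (4,3,hask); (6,0,has); (6,2,has); (6,3,has); (10,0,has); (10,7,has); (10,9,has); (11,2,has); (11,7,has); (11,8,has); (12,3,has); (12,8,has); (12,9,has); (13,7,has); (13,8,has); (13,9,has)
step 2: rule r1; match: 0->6, 1->0, 2->2, 3->3; deleted nodes 6; deleted edges (6,0,has); (6,2,has); (6,3,has); added nodes 14, 15, 16, 17, 18, 19, 20; added edges (17,0,has); (17,14,has); (17,16,has); (18,2,has); (18,14,has); (18,15,has); (19,3,has); (19,15,has); (19,16,has); (20,14,has); (20,15,has); (20,16,has); result: nodes: 0:pt, 1:pt, 2:pt, 3:pt, 4:F, 7:pt, 8:pt, 9:pt, 10:F, 11:F, 12:F, 13:F, 14:pt, 15:pt, 16:pt, 17:F, 18:F, 19:F, 20:F edges: (4,0,has); (4,1,has); (4,2,has); (4,3,hask); (10,0,has); (10,7,has); (10,9,has); (11,2,has); (11,7,has); (11,8,has); (12,3,has); (12,8,has); (12,9,has); (13,7,has); (13,8,has); (13,9,has); (17,0,has); (17,14,has); (17,16,has); (18,2,has); (18,14,has); (18,15,has); (19,3,has); (19,15,has); (19,16,has); (20,14,has); (20,15,has); (20,16,has)
step 3: rule r1; match: 0->10, 1->0, 2->7, 3->9; deleted nodes 10; deleted edges (10,0,has); (10,7,has); (10,9,has); added nodes 21, 22, 23, 24, 25, 26, 27; added edges (24,0,has); (24,21,has); (24,23,has); (25,7,has); (25,21,has); (25,22,has); (26,9,has); (26,22,has); (26,23,has); (27,21,has); (27,22,has); (27,23,has); result: nodes: 0:pt, 1:pt, 2:pt, 3:pt, 4:F, 7:pt, 8:pt, 9:pt, 11:F, 12:F, 13:F, 14:pt, 15:pt, 16:pt, 17:F, 18:F, 19:F, 20:F, 21:pt, 22:pt, 23:pt, 24:F, 25:F, 26:F, 27:F edges: (4,0,has); (4,1,has); (4,2,has); (4,3,hask); (11,2,has); (11,7,has); (11,8,has); (12,3,has); (12,8,has); (12,9,has); (13,7,has); (13,8,has); (13,9,has); (17,0,has); (17,14,has); (17,16,has); (18,2,has); (18,14,has); (18,15,has); (19,3,has); (19,15,has); (19,16,has); (20,14,has); (20,15,has); (20,16,has); (24,0,has); (24,21,has); (24,23,has); (25,7,has); (25,21,has); (25,22,has); (26,9,has); (26,22,has); (26,23,has); (27,21,has); (27,22,has); (27,23,has)
final:
nodes: 0:pt, 1:pt, 2:pt, 3:pt, 4:F, 7:pt, 8:pt, 9:pt, 11:F, 12:F, 13:F, 14:pt, 15:pt, 16:pt, 17:F, 18:F, 19:F, 20:F, 21:pt, 22:pt, 23:pt, 24:F, 25:F, 26:F, 27:F
edges: (4,0,has); (4,1,has); (4,2,has); (4,3,hask); (11,2,has); (11,7,has); (11,8,has); (12,3,has); (12,8,has); (12,9,has); (13,7,has); (13,8,has); (13,9,has); (17,0,has); (17,14,has); (17,16,has); (18,2,has); (18,14,has); (18,15,has); (19,3,has); (19,15,has); (19,16,has); (20,14,has); (20,15,has); (20,16,has); (24,0,has); (24,21,has); (24,23,has); (25,7,has); (25,21,has); (25,22,has); (26,9,has); (26,22,has); (26,23,has); (27,21,has); (27,22,has); (27,23,has)


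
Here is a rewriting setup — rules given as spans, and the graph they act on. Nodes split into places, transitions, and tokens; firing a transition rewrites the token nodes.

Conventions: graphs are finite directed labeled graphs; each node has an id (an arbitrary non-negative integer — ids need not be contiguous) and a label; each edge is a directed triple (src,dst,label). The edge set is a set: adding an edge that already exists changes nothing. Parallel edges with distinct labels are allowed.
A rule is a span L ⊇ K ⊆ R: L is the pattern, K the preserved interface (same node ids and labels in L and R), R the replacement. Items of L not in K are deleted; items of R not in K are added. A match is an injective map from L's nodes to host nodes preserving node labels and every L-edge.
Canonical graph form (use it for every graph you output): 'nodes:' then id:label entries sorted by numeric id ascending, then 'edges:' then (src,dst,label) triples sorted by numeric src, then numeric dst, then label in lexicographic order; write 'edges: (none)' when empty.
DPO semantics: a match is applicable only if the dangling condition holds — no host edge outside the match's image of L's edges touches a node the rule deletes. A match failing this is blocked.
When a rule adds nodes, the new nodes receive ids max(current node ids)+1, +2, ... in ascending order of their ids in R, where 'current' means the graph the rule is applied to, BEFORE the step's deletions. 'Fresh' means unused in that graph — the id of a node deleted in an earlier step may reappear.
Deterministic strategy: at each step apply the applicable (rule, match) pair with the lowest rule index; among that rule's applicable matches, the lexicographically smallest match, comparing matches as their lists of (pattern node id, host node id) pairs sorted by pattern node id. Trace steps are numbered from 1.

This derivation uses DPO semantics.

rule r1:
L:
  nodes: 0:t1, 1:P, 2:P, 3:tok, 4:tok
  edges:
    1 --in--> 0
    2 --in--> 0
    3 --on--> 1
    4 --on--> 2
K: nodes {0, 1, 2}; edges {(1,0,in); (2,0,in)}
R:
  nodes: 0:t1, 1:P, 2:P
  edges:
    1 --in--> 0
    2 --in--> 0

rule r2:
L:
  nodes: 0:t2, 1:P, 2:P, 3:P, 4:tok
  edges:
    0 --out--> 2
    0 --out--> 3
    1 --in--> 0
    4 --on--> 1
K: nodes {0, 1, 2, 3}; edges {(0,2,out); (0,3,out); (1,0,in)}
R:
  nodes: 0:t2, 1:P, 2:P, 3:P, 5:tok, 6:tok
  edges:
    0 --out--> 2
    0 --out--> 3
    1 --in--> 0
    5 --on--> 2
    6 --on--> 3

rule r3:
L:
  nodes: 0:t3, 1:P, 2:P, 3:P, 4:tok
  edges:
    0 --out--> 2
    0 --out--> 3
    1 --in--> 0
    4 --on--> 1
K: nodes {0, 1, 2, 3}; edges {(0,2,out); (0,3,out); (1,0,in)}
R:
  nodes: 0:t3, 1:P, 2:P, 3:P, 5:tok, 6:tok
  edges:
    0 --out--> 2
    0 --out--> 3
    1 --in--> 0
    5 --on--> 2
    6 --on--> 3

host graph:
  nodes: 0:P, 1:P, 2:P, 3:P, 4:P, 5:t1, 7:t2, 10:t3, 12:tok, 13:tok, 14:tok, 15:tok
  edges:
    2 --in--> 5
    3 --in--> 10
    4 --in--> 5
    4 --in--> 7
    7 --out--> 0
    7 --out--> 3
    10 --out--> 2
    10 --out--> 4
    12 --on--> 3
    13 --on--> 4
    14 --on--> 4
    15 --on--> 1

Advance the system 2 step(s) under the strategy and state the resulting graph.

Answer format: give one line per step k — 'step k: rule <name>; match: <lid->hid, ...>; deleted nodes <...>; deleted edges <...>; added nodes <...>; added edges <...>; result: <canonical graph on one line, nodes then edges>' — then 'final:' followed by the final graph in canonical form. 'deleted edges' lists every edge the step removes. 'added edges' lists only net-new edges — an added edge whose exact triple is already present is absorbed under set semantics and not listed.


step 1: rule r2; match: 0->7, 1->4, 2->0, 3->3, 4->13; deleted nodes 13; deleted edges (13,4,on); added nodes 16, 17; added edges (16,0,on); (17,3,on); result: nodes: 0:P, 1:P, 2:P, 3:P, 4:P, 5:t1, 7:t2, 10:t3, 12:tok, 14:tok, 15:tok, 16:tok, 17:tok edges: (2,5,in); (3,10,in); (4,5,in); (4,7,in); (7,0,out); (7,3,out); (10,2,out); (10,4,out); (12,3,on); (14,4,on); (15,1,on); (16,0,on); (17,3,on)
step 2: rule r2; match: 0->7, 1->4, 2->0, 3->3, 4->14; deleted nodes 14; deleted edges (14,4,on); added nodes 18, 19; added edges (18,0,on); (19,3,on); result: nodes: 0:P, 1:P, 2:P, 3:P, 4:P, 5:t1, 7:t2, 10:t3, 12:tok, 15:tok, 16:tok, 17:tok, 18:tok, 19:tok edges: (2,5,in); (3,10,in); (4,5,in); (4,7,in); (7,0,out); (7,3,out); (10,2,out); (10,4,out); (12,3,on); (15,1,on); (16,0,on); (17,3,on); (18,0,on); (19,3,on)
final:
nodes: 0:P, 1:P, 2:P, 3:P, 4:P, 5:t1, 7:t2, 10:t3, 12:tok, 15:tok, 16:tok, 17:tok, 18:tok, 19:tok
edges: (2,5,in); (3,10,in); (4,5,in); (4,7,in); (7,0,out); (7,3,out); (10,2,out); (10,4,out); (12,3,on); (15,1,on); (16,0,on); (17,3,on); (18,0,on); (19,3,on)


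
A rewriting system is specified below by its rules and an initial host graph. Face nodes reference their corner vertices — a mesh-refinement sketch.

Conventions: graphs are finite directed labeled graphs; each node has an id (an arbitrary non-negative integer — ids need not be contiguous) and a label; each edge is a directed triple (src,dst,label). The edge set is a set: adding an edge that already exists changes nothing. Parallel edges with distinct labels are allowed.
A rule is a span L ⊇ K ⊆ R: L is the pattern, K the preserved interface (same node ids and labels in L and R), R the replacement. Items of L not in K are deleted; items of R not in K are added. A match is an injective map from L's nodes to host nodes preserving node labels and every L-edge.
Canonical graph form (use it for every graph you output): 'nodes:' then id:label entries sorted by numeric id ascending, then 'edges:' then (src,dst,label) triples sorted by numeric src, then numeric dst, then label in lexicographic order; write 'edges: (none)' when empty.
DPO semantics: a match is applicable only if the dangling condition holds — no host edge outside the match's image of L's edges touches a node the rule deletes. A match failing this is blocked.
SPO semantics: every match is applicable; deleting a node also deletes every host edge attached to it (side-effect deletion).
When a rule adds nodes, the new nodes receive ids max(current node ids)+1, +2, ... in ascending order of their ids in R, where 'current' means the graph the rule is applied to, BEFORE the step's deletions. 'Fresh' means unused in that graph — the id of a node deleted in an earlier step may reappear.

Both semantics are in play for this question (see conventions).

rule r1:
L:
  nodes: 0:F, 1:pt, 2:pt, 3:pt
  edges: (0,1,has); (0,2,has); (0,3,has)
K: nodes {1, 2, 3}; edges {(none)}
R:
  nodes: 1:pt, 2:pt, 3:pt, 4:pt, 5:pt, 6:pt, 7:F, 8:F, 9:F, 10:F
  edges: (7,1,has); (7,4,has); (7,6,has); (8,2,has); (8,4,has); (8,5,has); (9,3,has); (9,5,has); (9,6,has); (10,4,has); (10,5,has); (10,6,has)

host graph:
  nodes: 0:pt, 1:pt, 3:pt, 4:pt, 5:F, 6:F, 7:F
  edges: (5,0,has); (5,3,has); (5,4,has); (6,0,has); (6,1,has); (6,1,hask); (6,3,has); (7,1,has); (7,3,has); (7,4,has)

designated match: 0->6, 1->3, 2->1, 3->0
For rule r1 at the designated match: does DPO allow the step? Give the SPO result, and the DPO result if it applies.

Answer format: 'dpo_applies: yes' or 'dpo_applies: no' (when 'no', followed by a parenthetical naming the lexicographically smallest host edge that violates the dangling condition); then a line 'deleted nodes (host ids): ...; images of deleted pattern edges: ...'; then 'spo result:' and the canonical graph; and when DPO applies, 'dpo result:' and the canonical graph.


dpo_applies: no
(the rule deletes node 6, which keeps host edge (6,1,hask) outside the match image — the dangling condition fails, DPO blocks; SPO proceeds and side-deletes such edges)
deleted nodes (host ids): 6; images of deleted pattern edges: (6,0,has); (6,1,has); (6,3,has)
spo result:
nodes: 0:pt, 1:pt, 3:pt, 4:pt, 5:F, 7:F, 8:pt, 9:pt, 10:pt, 11:F, 12:F, 13:F, 14:F
edges: (5,0,has); (5,3,has); (5,4,has); (7,1,has); (7,3,has); (7,4,has); (11,3,has); (11,8,has); (11,10,has); (12,1,has); (12,8,has); (12,9,has); (13,0,has); (13,9,has); (13,10,has); (14,8,has); (14,9,has); (14,10,has)


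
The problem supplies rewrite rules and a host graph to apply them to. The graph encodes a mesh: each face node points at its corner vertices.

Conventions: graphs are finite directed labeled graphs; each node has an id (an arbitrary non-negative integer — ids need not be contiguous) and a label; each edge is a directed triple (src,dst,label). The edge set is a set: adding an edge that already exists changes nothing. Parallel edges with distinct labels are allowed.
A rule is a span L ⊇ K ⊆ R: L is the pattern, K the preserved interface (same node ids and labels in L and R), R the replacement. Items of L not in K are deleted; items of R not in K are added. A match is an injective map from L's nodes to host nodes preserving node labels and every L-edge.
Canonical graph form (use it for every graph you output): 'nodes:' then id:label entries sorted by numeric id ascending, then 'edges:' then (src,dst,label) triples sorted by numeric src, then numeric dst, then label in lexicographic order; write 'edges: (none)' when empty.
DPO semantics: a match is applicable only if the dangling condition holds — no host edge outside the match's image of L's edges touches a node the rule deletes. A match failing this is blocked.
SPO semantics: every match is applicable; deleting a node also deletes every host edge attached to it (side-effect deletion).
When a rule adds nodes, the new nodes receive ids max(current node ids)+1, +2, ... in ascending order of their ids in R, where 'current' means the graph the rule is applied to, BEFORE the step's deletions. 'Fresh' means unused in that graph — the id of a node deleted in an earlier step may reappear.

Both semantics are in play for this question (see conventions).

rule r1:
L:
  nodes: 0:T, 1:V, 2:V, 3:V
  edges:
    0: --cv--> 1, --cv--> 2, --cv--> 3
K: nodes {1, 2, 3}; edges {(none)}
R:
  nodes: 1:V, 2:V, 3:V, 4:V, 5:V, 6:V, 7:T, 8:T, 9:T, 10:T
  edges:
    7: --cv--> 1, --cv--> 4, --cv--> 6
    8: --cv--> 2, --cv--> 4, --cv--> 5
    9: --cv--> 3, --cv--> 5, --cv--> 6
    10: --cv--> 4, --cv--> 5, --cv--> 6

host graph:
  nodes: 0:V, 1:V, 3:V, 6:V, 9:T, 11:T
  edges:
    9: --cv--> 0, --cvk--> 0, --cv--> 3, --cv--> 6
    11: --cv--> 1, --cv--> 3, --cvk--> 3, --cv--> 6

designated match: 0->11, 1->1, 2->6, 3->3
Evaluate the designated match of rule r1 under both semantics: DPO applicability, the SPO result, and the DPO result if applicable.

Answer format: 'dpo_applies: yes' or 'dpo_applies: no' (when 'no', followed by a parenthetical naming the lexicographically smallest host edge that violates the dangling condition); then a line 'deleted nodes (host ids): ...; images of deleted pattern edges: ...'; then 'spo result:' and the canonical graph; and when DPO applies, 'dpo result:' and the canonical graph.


dpo_applies: no
(the rule deletes node 11, which keeps host edge (11,3,cvk) outside the match image — the dangling condition fails, DPO blocks; SPO proceeds and side-deletes such edges)
deleted nodes (host ids): 11; images of deleted pattern edges: (11,1,cv); (11,3,cv); (11,6,cv)
spo result:
nodes: 0:V, 1:V, 3:V, 6:V, 9:T, 12:V, 13:V, 14:V, 15:T, 16:T, 17:T, 18:T
edges: (9,0,cv); (9,0,cvk); (9,3,cv); (9,6,cv); (15,1,cv); (15,12,cv); (15,14,cv); (16,6,cv); (16,12,cv); (16,13,cv); (17,3,cv); (17,13,cv); (17,14,cv); (18,12,cv); (18,13,cv); (18,14,cv)
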